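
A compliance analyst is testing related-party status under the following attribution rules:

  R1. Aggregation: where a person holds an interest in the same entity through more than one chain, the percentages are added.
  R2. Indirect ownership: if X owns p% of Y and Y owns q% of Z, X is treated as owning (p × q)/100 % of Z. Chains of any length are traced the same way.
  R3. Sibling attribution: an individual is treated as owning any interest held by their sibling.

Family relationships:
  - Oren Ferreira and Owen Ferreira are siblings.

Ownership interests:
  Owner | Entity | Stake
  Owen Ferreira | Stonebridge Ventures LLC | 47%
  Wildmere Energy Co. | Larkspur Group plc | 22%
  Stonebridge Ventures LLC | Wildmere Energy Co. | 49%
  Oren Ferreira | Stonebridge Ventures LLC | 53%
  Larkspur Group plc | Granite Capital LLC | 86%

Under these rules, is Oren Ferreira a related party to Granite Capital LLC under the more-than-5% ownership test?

Yes

By sibling attribution (R3), Oren Ferreira is treated as also owning Owen Ferreira's interest in Stonebridge Ventures LLC, giving 53% + 47% = 100%.
Chain via Stonebridge Ventures LLC → Wildmere Energy Co. → Larkspur Group plc (R2): 100% × 49% × 22% × 86% = 9.2708% of Granite Capital LLC.
9.2708% exceeds the 5% threshold, so Oren is a related party to Granite Capital LLC.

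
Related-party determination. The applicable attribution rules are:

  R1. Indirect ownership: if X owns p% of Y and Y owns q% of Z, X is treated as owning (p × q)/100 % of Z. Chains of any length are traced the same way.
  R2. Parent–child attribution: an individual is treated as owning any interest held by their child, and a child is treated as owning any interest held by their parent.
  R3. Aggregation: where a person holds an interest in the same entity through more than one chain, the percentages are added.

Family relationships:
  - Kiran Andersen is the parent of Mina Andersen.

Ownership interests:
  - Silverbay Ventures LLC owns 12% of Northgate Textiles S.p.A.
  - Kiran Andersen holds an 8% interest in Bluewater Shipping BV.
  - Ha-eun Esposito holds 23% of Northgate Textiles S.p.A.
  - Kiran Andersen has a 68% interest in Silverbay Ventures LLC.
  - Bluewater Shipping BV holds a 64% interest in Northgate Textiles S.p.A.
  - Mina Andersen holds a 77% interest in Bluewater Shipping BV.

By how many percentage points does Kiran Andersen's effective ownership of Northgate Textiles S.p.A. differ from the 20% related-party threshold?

42.56

By parent–child attribution (R2), Kiran Andersen is treated as also owning Mina Andersen's interest in Bluewater Shipping BV, giving 8% + 77% = 85%.
Chain via Silverbay Ventures LLC (R1): 68% × 12% = 8.16% of Northgate Textiles S.p.A.
Chain via Bluewater Shipping BV (R1): 85% × 64% = 54.4% of Northgate Textiles S.p.A.
Aggregating (R3): 8.16% + 54.4% = 62.56%.
62.56% exceeds the 20% threshold by 42.56 percentage points.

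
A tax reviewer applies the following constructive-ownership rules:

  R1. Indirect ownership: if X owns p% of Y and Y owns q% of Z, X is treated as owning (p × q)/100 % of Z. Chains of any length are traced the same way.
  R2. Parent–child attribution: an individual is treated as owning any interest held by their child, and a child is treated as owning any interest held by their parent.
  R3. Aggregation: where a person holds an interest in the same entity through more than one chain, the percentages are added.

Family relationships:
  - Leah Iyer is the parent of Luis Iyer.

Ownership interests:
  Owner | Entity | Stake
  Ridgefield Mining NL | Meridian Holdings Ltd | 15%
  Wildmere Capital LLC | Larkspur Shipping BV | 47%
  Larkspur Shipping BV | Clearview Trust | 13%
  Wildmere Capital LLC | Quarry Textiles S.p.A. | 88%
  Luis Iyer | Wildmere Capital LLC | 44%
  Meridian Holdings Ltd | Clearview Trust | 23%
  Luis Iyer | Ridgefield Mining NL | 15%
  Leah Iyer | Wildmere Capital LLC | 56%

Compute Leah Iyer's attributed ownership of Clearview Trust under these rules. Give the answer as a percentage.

6.6275%

By parent–child attribution (R2), Leah Iyer is treated as also owning Luis Iyer's interest in Wildmere Capital LLC, giving 56% + 44% = 100%.
By parent–child attribution (R2), Leah Iyer is treated as owning Luis Iyer's 15% interest in Ridgefield Mining NL.
Chain via Wildmere Capital LLC → Larkspur Shipping BV (R1): 100% × 47% × 13% = 6.11% of Clearview Trust.
Chain via Ridgefield Mining NL → Meridian Holdings Ltd (R1): 15% × 15% × 23% = 0.5175% of Clearview Trust.
Aggregating (R3): 6.11% + 0.5175% = 6.6275%.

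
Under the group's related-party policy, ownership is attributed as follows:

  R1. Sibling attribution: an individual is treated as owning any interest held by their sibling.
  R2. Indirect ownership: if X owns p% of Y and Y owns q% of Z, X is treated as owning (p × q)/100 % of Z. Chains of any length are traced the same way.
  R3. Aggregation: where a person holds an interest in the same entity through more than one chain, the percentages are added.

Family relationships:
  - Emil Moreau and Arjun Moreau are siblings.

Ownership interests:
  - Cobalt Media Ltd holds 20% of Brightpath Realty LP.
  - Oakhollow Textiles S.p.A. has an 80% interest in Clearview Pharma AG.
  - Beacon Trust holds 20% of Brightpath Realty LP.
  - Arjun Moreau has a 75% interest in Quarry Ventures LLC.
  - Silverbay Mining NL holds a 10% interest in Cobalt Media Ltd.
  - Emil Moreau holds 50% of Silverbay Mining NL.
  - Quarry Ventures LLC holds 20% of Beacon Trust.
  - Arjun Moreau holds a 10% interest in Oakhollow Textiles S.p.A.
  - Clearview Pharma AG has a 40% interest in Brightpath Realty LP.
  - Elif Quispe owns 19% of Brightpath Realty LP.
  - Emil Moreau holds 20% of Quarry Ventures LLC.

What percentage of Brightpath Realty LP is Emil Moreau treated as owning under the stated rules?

8%

By sibling attribution (R1), Emil Moreau is treated as also owning Arjun Moreau's interest in Quarry Ventures LLC, giving 20% + 75% = 95%.
By sibling attribution (R1), Emil Moreau is treated as owning Arjun Moreau's 10% interest in Oakhollow Textiles S.p.A.
Chain via Quarry Ventures LLC → Beacon Trust (R2): 95% × 20% × 20% = 3.8% of Brightpath Realty LP.
Chain via Silverbay Mining NL → Cobalt Media Ltd (R2): 50% × 10% × 20% = 1% of Brightpath Realty LP.
Chain via Oakhollow Textiles S.p.A. → Clearview Pharma AG (R2): 10% × 80% × 40% = 3.2% of Brightpath Realty LP.
Aggregating (R3): 3.8% + 1% + 3.2% = 8%.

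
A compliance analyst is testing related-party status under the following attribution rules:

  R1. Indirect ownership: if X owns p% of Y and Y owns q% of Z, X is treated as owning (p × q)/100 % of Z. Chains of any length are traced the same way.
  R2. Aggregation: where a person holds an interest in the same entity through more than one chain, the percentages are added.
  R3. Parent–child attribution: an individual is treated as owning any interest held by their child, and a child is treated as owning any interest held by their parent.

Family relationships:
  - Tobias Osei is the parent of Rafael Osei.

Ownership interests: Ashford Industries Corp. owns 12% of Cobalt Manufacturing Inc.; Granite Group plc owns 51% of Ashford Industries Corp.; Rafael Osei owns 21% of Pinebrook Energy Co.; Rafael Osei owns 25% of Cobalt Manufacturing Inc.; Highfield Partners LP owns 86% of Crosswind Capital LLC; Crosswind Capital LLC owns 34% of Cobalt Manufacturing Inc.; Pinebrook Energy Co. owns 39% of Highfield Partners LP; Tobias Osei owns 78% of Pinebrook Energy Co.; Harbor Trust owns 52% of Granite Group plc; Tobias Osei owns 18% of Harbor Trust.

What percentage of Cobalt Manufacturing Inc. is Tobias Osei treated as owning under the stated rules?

36.862396%

By parent–child attribution (R3), Tobias Osei is treated as also owning Rafael Osei's interest in Pinebrook Energy Co, giving 78% + 21% = 99%.
By parent–child attribution (R3), Tobias Osei is treated as owning Rafael Osei's 25% interest in Cobalt Manufacturing Inc.
Chain via Pinebrook Energy Co. → Highfield Partners LP → Crosswind Capital LLC (R1): 99% × 39% × 86% × 34% = 11.289564% of Cobalt Manufacturing Inc.
Chain via Harbor Trust → Granite Group plc → Ashford Industries Corp. (R1): 18% × 52% × 51% × 12% = 0.572832% of Cobalt Manufacturing Inc.
Direct interest in Cobalt Manufacturing Inc: 25%.
Aggregating (R2): 11.289564% + 0.572832% + 25% = 36.862396%.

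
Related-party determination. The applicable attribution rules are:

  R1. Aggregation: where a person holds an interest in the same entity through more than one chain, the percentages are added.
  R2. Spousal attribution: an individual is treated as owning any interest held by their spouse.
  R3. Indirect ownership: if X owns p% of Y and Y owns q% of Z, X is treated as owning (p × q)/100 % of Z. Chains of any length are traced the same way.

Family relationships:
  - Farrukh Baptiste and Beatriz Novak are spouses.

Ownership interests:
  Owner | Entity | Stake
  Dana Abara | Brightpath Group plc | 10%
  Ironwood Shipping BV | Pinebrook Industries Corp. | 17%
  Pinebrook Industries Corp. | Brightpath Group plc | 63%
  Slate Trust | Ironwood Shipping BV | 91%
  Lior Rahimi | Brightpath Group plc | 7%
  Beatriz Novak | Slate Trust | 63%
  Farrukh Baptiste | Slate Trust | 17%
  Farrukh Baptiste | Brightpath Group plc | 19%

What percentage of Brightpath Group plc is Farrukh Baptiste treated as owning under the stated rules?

26.79688%

By spousal attribution (R2), Farrukh Baptiste is treated as also owning Beatriz Novak's interest in Slate Trust, giving 17% + 63% = 80%.
Chain via Slate Trust → Ironwood Shipping BV → Pinebrook Industries Corp. (R3): 80% × 91% × 17% × 63% = 7.79688% of Brightpath Group plc.
Direct interest in Brightpath Group plc: 19%.
Aggregating (R1): 7.79688% + 19% = 26.79688%.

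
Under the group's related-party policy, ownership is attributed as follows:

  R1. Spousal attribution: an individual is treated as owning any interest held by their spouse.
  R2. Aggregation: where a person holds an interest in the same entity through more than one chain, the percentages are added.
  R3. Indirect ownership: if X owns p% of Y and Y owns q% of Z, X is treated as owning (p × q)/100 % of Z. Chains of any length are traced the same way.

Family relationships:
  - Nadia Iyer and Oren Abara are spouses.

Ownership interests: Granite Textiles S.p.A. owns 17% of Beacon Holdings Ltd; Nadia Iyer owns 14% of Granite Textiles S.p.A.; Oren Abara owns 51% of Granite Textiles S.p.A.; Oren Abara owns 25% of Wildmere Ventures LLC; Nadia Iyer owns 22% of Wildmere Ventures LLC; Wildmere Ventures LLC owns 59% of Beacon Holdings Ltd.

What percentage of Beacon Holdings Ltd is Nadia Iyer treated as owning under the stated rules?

By spousal attribution (R1), Nadia Iyer is treated as also owning Oren Abara's interest in Wildmere Ventures LLC, giving 22% + 25% = 47%.
By spousal attribution (R1), Nadia Iyer is treated as also owning Oren Abara's interest in Granite Textiles S.p.A, giving 14% + 51% = 65%.
Chain via Wildmere Ventures LLC (R3): 47% × 59% = 27.73% of Beacon Holdings Ltd.
Chain via Granite Textiles S.p.A. (R3): 65% × 17% = 11.05% of Beacon Holdings Ltd.
Aggregating (R2): 27.73% + 11.05% = 38.78%.

38.78%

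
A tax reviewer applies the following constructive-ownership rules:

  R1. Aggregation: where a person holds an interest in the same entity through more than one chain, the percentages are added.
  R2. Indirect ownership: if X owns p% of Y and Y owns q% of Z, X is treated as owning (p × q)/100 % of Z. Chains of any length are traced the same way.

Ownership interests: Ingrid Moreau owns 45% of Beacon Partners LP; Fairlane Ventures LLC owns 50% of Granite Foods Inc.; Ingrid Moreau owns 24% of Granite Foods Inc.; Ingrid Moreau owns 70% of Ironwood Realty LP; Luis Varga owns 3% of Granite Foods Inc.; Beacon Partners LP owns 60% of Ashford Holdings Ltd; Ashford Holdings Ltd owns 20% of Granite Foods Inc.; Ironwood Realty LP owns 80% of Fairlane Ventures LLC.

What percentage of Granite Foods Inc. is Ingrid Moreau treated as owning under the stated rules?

57.4%

Chain via Ironwood Realty LP → Fairlane Ventures LLC (R2): 70% × 80% × 50% = 28% of Granite Foods Inc.
Chain via Beacon Partners LP → Ashford Holdings Ltd (R2): 45% × 60% × 20% = 5.4% of Granite Foods Inc.
Direct interest in Granite Foods Inc: 24%.
Aggregating (R1): 28% + 5.4% + 24% = 57.4%.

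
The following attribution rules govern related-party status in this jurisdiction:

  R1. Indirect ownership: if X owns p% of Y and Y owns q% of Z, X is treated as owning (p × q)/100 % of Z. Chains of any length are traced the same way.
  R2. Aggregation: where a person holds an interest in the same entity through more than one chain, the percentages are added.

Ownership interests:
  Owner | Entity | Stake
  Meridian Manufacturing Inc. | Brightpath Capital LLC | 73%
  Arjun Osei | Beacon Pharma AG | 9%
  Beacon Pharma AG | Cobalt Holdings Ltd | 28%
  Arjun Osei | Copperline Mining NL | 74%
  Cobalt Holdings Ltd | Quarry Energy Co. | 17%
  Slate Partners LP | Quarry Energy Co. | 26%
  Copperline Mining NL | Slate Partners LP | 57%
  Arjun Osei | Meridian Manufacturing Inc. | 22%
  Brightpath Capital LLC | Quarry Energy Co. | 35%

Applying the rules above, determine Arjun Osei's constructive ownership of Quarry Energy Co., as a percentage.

Chain via Beacon Pharma AG → Cobalt Holdings Ltd (R1): 9% × 28% × 17% = 0.4284% of Quarry Energy Co.
Chain via Copperline Mining NL → Slate Partners LP (R1): 74% × 57% × 26% = 10.9668% of Quarry Energy Co.
Chain via Meridian Manufacturing Inc. → Brightpath Capital LLC (R1): 22% × 73% × 35% = 5.621% of Quarry Energy Co.
Aggregating (R2): 0.4284% + 10.9668% + 5.621% = 17.0162%.

17.0162%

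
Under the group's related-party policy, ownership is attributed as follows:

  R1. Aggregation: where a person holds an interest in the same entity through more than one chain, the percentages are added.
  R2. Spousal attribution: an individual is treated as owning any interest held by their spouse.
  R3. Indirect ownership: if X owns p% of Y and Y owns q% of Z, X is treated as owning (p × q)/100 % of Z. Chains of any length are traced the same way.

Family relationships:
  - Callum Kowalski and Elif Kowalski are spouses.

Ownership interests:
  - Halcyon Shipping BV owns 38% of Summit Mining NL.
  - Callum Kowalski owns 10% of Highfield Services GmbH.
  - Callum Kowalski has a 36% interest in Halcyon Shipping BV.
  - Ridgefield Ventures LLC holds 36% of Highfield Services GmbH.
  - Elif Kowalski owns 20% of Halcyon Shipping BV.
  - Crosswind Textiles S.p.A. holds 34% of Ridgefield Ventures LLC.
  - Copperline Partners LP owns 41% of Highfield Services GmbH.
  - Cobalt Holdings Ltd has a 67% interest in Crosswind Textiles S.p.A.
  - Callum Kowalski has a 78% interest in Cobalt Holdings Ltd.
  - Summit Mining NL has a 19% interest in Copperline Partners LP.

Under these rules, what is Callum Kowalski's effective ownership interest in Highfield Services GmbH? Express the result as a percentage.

By spousal attribution (R2), Callum Kowalski is treated as also owning Elif Kowalski's interest in Halcyon Shipping BV, giving 36% + 20% = 56%.
Chain via Cobalt Holdings Ltd → Crosswind Textiles S.p.A. → Ridgefield Ventures LLC (R3): 78% × 67% × 34% × 36% = 6.396624% of Highfield Services GmbH.
Chain via Halcyon Shipping BV → Summit Mining NL → Copperline Partners LP (R3): 56% × 38% × 19% × 41% = 1.657712% of Highfield Services GmbH.
Direct interest in Highfield Services GmbH: 10%.
Aggregating (R1): 6.396624% + 1.657712% + 10% = 18.054336%.

18.054336%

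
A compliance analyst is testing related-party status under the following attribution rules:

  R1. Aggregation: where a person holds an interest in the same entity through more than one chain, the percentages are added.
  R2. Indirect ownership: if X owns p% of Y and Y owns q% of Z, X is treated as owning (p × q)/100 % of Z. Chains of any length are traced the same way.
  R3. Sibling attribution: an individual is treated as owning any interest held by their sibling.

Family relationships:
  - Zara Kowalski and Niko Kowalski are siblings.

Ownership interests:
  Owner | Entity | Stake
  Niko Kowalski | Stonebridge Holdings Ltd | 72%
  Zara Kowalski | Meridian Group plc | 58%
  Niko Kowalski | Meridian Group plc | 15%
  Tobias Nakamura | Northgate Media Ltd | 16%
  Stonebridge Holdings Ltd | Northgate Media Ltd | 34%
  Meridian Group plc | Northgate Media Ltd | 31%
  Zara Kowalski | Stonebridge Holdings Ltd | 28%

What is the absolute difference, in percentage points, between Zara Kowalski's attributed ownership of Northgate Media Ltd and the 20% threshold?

By sibling attribution (R3), Zara Kowalski is treated as also owning Niko Kowalski's interest in Meridian Group plc, giving 58% + 15% = 73%.
By sibling attribution (R3), Zara Kowalski is treated as also owning Niko Kowalski's interest in Stonebridge Holdings Ltd, giving 28% + 72% = 100%.
Chain via Meridian Group plc (R2): 73% × 31% = 22.63% of Northgate Media Ltd.
Chain via Stonebridge Holdings Ltd (R2): 100% × 34% = 34% of Northgate Media Ltd.
Aggregating (R1): 22.63% + 34% = 56.63%.
56.63% exceeds the 20% threshold by 36.63 percentage points.

36.63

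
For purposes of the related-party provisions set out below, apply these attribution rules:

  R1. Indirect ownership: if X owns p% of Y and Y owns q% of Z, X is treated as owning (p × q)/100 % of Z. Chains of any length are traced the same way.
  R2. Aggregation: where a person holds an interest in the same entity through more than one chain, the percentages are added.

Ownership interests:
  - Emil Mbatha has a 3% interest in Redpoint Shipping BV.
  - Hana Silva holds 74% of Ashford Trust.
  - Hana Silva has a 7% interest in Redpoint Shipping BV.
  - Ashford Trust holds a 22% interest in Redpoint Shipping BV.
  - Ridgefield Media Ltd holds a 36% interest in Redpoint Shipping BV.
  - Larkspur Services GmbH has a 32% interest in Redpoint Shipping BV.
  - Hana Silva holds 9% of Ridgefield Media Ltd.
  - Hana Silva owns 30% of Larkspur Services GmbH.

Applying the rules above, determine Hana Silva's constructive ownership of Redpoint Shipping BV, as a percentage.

36.12%

Chain via Ashford Trust (R1): 74% × 22% = 16.28% of Redpoint Shipping BV.
Chain via Ridgefield Media Ltd (R1): 9% × 36% = 3.24% of Redpoint Shipping BV.
Chain via Larkspur Services GmbH (R1): 30% × 32% = 9.6% of Redpoint Shipping BV.
Direct interest in Redpoint Shipping BV: 7%.
Aggregating (R2): 16.28% + 3.24% + 9.6% + 7% = 36.12%.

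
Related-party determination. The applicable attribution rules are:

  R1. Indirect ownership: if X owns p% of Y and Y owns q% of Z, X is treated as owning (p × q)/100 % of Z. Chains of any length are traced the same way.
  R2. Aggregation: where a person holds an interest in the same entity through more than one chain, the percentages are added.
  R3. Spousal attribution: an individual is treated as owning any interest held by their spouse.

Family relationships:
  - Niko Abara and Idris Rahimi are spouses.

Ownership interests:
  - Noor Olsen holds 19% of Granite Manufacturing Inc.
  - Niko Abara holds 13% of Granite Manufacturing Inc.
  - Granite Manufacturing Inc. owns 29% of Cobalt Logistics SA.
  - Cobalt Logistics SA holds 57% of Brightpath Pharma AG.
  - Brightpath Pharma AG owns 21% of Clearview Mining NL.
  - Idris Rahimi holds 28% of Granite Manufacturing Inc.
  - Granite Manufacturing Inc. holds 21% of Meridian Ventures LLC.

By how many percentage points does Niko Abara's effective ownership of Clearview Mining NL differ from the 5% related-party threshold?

3.576767

By spousal attribution (R3), Niko Abara is treated as also owning Idris Rahimi's interest in Granite Manufacturing Inc, giving 13% + 28% = 41%.
Chain via Granite Manufacturing Inc. → Cobalt Logistics SA → Brightpath Pharma AG (R1): 41% × 29% × 57% × 21% = 1.423233% of Clearview Mining NL.
1.423233% falls short of the 5% threshold by 3.576767 percentage points.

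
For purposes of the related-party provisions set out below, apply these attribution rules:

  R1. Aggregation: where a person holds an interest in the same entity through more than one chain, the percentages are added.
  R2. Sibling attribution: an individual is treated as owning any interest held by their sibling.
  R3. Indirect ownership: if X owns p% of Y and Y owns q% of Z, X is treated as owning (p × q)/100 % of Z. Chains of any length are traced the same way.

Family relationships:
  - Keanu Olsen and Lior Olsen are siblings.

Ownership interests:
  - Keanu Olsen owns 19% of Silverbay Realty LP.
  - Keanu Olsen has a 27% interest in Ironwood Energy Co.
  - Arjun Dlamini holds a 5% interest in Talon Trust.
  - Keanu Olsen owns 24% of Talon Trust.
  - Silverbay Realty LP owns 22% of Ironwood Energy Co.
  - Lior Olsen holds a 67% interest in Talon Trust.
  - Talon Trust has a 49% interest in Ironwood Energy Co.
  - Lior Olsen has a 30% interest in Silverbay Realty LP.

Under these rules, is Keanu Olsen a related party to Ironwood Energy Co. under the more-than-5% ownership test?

By sibling attribution (R2), Keanu Olsen is treated as also owning Lior Olsen's interest in Silverbay Realty LP, giving 19% + 30% = 49%.
By sibling attribution (R2), Keanu Olsen is treated as also owning Lior Olsen's interest in Talon Trust, giving 24% + 67% = 91%.
Chain via Silverbay Realty LP (R3): 49% × 22% = 10.78% of Ironwood Energy Co.
Chain via Talon Trust (R3): 91% × 49% = 44.59% of Ironwood Energy Co.
Direct interest in Ironwood Energy Co: 27%.
Aggregating (R1): 10.78% + 44.59% + 27% = 82.37%.
82.37% exceeds the 5% threshold, so Keanu is a related party to Ironwood Energy Co.

Yes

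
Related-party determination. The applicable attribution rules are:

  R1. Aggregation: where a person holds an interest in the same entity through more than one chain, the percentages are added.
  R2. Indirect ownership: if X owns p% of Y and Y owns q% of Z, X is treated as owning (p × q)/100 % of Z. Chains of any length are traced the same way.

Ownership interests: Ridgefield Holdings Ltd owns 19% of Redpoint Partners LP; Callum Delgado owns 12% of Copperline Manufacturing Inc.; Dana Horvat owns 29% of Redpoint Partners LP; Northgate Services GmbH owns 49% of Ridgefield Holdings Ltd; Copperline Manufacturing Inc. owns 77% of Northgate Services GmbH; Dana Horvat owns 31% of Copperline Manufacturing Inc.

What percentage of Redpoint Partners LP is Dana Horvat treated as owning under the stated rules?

31.222297%

Chain via Copperline Manufacturing Inc. → Northgate Services GmbH → Ridgefield Holdings Ltd (R2): 31% × 77% × 49% × 19% = 2.222297% of Redpoint Partners LP.
Direct interest in Redpoint Partners LP: 29%.
Aggregating (R1): 2.222297% + 29% = 31.222297%.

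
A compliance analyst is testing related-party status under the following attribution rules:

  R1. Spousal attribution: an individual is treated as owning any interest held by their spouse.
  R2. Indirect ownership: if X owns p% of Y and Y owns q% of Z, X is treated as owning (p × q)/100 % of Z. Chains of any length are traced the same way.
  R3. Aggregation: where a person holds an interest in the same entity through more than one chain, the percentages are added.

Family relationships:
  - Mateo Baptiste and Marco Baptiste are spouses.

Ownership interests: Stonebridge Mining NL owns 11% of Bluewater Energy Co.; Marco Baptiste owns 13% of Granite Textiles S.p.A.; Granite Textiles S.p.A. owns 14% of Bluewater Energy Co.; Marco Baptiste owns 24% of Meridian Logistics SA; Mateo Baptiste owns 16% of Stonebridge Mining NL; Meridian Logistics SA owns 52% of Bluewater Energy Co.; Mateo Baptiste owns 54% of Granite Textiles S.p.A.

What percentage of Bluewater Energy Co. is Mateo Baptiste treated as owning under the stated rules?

23.62%

By spousal attribution (R1), Mateo Baptiste is treated as also owning Marco Baptiste's interest in Granite Textiles S.p.A, giving 54% + 13% = 67%.
By spousal attribution (R1), Mateo Baptiste is treated as owning Marco Baptiste's 24% interest in Meridian Logistics SA.
Chain via Granite Textiles S.p.A. (R2): 67% × 14% = 9.38% of Bluewater Energy Co.
Chain via Stonebridge Mining NL (R2): 16% × 11% = 1.76% of Bluewater Energy Co.
Chain via Meridian Logistics SA (R2): 24% × 52% = 12.48% of Bluewater Energy Co.
Aggregating (R3): 9.38% + 1.76% + 12.48% = 23.62%.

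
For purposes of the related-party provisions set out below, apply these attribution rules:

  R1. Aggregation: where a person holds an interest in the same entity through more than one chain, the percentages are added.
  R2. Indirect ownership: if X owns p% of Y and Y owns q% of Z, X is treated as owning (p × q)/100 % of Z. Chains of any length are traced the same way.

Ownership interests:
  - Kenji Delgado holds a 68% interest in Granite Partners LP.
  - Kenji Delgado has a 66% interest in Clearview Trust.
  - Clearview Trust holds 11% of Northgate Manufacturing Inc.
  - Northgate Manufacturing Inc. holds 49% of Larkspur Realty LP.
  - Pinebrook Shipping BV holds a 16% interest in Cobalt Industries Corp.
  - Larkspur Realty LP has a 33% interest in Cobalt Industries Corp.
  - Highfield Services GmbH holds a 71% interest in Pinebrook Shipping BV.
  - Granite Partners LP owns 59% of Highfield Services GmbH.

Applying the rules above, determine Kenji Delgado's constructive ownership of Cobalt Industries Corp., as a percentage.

Chain via Granite Partners LP → Highfield Services GmbH → Pinebrook Shipping BV (R2): 68% × 59% × 71% × 16% = 4.557632% of Cobalt Industries Corp.
Chain via Clearview Trust → Northgate Manufacturing Inc. → Larkspur Realty LP (R2): 66% × 11% × 49% × 33% = 1.173942% of Cobalt Industries Corp.
Aggregating (R1): 4.557632% + 1.173942% = 5.731574%.

5.731574%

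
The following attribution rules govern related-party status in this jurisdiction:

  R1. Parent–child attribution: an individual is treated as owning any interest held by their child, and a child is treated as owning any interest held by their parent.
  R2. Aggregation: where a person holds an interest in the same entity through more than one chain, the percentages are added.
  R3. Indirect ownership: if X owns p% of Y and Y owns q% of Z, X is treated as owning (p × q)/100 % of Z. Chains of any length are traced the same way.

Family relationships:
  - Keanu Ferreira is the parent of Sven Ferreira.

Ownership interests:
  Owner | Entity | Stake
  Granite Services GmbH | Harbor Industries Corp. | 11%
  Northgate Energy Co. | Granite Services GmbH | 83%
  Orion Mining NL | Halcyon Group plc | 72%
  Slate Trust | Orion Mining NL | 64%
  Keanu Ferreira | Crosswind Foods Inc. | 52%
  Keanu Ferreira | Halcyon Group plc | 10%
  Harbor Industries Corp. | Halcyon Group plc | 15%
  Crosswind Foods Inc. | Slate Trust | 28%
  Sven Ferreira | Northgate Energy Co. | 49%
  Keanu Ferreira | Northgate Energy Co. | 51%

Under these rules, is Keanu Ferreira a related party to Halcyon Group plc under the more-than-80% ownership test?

No

By parent–child attribution (R1), Keanu Ferreira is treated as also owning Sven Ferreira's interest in Northgate Energy Co, giving 51% + 49% = 100%.
Chain via Northgate Energy Co. → Granite Services GmbH → Harbor Industries Corp. (R3): 100% × 83% × 11% × 15% = 1.3695% of Halcyon Group plc.
Chain via Crosswind Foods Inc. → Slate Trust → Orion Mining NL (R3): 52% × 28% × 64% × 72% = 6.709248% of Halcyon Group plc.
Direct interest in Halcyon Group plc: 10%.
Aggregating (R2): 1.3695% + 6.709248% + 10% = 18.078748%.
18.078748% does not exceed the 80% threshold, so Keanu is not a related party to Halcyon Group plc.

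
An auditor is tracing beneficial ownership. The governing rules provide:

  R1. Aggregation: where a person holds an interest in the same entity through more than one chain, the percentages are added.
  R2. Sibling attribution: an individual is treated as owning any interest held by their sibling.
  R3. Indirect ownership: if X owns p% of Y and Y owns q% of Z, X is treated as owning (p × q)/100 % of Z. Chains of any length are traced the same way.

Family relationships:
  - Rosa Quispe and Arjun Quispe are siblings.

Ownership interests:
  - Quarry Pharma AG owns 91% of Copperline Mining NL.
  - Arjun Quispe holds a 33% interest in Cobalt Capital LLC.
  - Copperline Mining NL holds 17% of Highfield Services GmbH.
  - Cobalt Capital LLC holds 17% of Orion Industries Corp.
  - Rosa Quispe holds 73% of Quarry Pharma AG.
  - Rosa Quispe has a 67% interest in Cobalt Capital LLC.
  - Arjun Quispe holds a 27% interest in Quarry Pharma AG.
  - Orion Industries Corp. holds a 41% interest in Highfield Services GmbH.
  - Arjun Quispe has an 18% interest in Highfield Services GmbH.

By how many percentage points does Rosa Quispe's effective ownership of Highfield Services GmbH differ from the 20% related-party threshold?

By sibling attribution (R2), Rosa Quispe is treated as also owning Arjun Quispe's interest in Quarry Pharma AG, giving 73% + 27% = 100%.
By sibling attribution (R2), Rosa Quispe is treated as also owning Arjun Quispe's interest in Cobalt Capital LLC, giving 67% + 33% = 100%.
By sibling attribution (R2), Rosa Quispe is treated as owning Arjun Quispe's 18% interest in Highfield Services GmbH.
Chain via Quarry Pharma AG → Copperline Mining NL (R3): 100% × 91% × 17% = 15.47% of Highfield Services GmbH.
Chain via Cobalt Capital LLC → Orion Industries Corp. (R3): 100% × 17% × 41% = 6.97% of Highfield Services GmbH.
Direct interest in Highfield Services GmbH: 18%.
Aggregating (R1): 15.47% + 6.97% + 18% = 40.44%.
40.44% exceeds the 20% threshold by 20.44 percentage points.

20.44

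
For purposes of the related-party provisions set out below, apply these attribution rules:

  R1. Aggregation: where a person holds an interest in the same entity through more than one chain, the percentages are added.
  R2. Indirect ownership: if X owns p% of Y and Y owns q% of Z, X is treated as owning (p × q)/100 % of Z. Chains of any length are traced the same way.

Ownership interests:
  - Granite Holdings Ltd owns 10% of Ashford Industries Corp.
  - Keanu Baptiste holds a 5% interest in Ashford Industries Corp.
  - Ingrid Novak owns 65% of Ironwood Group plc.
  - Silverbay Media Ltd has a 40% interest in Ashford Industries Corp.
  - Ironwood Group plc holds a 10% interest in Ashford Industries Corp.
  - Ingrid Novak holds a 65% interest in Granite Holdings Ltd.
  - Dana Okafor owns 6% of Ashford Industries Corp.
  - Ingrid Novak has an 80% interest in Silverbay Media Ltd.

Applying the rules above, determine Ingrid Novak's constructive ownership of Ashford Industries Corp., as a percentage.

45%

Chain via Silverbay Media Ltd (R2): 80% × 40% = 32% of Ashford Industries Corp.
Chain via Granite Holdings Ltd (R2): 65% × 10% = 6.5% of Ashford Industries Corp.
Chain via Ironwood Group plc (R2): 65% × 10% = 6.5% of Ashford Industries Corp.
Aggregating (R1): 32% + 6.5% + 6.5% = 45%.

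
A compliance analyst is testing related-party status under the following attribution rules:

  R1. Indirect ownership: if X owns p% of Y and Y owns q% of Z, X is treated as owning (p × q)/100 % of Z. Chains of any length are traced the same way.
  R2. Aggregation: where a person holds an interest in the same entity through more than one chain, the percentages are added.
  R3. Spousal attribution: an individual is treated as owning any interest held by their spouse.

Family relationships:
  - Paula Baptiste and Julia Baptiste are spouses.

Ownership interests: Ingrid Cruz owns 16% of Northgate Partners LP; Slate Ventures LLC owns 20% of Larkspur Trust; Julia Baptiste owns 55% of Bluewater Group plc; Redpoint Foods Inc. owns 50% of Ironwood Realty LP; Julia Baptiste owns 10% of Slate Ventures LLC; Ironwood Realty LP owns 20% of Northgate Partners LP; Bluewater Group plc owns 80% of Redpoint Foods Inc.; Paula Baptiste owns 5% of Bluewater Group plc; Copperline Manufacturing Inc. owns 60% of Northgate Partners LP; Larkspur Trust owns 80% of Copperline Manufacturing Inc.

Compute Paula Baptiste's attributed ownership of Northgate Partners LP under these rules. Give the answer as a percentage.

5.76%

By spousal attribution (R3), Paula Baptiste is treated as also owning Julia Baptiste's interest in Bluewater Group plc, giving 5% + 55% = 60%.
By spousal attribution (R3), Paula Baptiste is treated as owning Julia Baptiste's 10% interest in Slate Ventures LLC.
Chain via Bluewater Group plc → Redpoint Foods Inc. → Ironwood Realty LP (R1): 60% × 80% × 50% × 20% = 4.8% of Northgate Partners LP.
Chain via Slate Ventures LLC → Larkspur Trust → Copperline Manufacturing Inc. (R1): 10% × 20% × 80% × 60% = 0.96% of Northgate Partners LP.
Aggregating (R2): 4.8% + 0.96% = 5.76%.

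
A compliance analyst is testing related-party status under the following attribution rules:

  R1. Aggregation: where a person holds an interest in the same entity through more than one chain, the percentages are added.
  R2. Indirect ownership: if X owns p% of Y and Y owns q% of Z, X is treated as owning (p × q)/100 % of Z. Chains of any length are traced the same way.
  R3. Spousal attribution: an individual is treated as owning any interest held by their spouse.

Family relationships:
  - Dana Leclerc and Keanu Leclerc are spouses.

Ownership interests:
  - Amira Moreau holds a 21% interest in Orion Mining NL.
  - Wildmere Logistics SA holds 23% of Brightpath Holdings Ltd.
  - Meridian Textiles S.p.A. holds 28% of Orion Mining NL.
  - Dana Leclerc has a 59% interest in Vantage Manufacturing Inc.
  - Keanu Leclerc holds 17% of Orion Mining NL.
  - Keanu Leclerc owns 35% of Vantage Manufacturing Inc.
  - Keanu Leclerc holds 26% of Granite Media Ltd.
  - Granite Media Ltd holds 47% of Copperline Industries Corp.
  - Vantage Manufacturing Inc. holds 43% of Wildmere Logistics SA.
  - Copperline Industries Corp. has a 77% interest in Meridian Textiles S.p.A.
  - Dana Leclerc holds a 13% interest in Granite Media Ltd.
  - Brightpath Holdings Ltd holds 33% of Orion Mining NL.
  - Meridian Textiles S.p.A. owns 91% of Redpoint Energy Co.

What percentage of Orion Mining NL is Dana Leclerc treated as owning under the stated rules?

24.019826%

By spousal attribution (R3), Dana Leclerc is treated as also owning Keanu Leclerc's interest in Vantage Manufacturing Inc, giving 59% + 35% = 94%.
By spousal attribution (R3), Dana Leclerc is treated as also owning Keanu Leclerc's interest in Granite Media Ltd, giving 13% + 26% = 39%.
By spousal attribution (R3), Dana Leclerc is treated as owning Keanu Leclerc's 17% interest in Orion Mining NL.
Chain via Vantage Manufacturing Inc. → Wildmere Logistics SA → Brightpath Holdings Ltd (R2): 94% × 43% × 23% × 33% = 3.067878% of Orion Mining NL.
Chain via Granite Media Ltd → Copperline Industries Corp. → Meridian Textiles S.p.A. (R2): 39% × 47% × 77% × 28% = 3.951948% of Orion Mining NL.
Direct interest in Orion Mining NL: 17%.
Aggregating (R1): 3.067878% + 3.951948% + 17% = 24.019826%.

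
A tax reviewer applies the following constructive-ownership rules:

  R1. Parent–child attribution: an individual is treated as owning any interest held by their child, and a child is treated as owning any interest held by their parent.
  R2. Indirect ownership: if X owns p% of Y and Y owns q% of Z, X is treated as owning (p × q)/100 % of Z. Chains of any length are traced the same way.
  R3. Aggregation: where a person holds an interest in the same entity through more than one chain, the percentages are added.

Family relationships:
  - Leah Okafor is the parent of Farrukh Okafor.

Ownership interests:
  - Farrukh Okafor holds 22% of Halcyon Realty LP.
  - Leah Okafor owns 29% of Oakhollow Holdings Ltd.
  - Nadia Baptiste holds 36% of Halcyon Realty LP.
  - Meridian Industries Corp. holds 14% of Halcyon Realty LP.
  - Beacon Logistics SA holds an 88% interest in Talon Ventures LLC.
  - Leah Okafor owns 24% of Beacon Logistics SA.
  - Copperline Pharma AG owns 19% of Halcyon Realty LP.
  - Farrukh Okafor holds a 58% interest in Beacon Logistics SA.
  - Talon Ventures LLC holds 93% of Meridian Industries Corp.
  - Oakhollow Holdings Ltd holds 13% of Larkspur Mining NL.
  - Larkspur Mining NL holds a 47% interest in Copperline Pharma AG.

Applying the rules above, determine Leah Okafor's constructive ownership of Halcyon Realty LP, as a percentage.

By parent–child attribution (R1), Leah Okafor is treated as also owning Farrukh Okafor's interest in Beacon Logistics SA, giving 24% + 58% = 82%.
By parent–child attribution (R1), Leah Okafor is treated as owning Farrukh Okafor's 22% interest in Halcyon Realty LP.
Chain via Beacon Logistics SA → Talon Ventures LLC → Meridian Industries Corp. (R2): 82% × 88% × 93% × 14% = 9.395232% of Halcyon Realty LP.
Chain via Oakhollow Holdings Ltd → Larkspur Mining NL → Copperline Pharma AG (R2): 29% × 13% × 47% × 19% = 0.336661% of Halcyon Realty LP.
Direct interest in Halcyon Realty LP: 22%.
Aggregating (R3): 9.395232% + 0.336661% + 22% = 31.731893%.

31.731893%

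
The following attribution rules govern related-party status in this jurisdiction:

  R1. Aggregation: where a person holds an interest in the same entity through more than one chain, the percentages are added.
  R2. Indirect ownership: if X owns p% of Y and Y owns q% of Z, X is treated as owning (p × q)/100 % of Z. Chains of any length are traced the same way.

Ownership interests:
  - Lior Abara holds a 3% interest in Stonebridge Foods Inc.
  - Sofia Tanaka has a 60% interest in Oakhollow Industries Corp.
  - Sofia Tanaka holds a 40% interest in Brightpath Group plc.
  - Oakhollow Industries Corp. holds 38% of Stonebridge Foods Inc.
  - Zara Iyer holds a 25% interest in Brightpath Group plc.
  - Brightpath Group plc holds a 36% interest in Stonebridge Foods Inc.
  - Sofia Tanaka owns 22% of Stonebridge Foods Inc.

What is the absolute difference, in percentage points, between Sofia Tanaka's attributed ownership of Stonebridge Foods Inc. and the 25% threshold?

34.2

Chain via Brightpath Group plc (R2): 40% × 36% = 14.4% of Stonebridge Foods Inc.
Chain via Oakhollow Industries Corp. (R2): 60% × 38% = 22.8% of Stonebridge Foods Inc.
Direct interest in Stonebridge Foods Inc: 22%.
Aggregating (R1): 14.4% + 22.8% + 22% = 59.2%.
59.2% exceeds the 25% threshold by 34.2 percentage points.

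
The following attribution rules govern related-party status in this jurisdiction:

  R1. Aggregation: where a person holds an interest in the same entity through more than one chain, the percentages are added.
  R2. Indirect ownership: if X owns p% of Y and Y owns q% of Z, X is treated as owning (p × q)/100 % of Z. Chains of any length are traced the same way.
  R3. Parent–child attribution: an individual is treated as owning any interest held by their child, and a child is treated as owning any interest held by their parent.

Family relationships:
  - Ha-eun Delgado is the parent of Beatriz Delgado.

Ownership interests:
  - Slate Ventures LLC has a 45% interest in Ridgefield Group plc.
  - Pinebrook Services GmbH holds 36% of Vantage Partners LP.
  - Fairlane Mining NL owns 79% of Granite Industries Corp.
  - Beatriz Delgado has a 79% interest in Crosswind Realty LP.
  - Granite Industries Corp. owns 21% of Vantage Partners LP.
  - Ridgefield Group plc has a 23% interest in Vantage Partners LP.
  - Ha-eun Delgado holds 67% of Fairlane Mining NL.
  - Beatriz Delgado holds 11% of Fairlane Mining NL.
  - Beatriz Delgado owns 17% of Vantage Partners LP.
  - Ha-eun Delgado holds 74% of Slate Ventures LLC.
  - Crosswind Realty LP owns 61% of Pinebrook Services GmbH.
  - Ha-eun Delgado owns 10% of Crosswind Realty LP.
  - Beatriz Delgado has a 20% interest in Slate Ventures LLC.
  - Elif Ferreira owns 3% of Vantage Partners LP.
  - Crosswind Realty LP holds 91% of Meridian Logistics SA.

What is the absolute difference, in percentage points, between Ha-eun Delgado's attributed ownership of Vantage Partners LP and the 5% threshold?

By parent–child attribution (R3), Ha-eun Delgado is treated as also owning Beatriz Delgado's interest in Fairlane Mining NL, giving 67% + 11% = 78%.
By parent–child attribution (R3), Ha-eun Delgado is treated as also owning Beatriz Delgado's interest in Crosswind Realty LP, giving 10% + 79% = 89%.
By parent–child attribution (R3), Ha-eun Delgado is treated as also owning Beatriz Delgado's interest in Slate Ventures LLC, giving 74% + 20% = 94%.
By parent–child attribution (R3), Ha-eun Delgado is treated as owning Beatriz Delgado's 17% interest in Vantage Partners LP.
Chain via Fairlane Mining NL → Granite Industries Corp. (R2): 78% × 79% × 21% = 12.9402% of Vantage Partners LP.
Chain via Crosswind Realty LP → Pinebrook Services GmbH (R2): 89% × 61% × 36% = 19.5444% of Vantage Partners LP.
Chain via Slate Ventures LLC → Ridgefield Group plc (R2): 94% × 45% × 23% = 9.729% of Vantage Partners LP.
Direct interest in Vantage Partners LP: 17%.
Aggregating (R1): 12.9402% + 19.5444% + 9.729% + 17% = 59.2136%.
59.2136% exceeds the 5% threshold by 54.2136 percentage points.

54.2136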